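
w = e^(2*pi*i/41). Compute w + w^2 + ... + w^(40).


With w = e^(2*pi*i/41), all 41 of the 41th roots of unity w^0 = 1, w, ..., w^(40) sum to 0: 1 + w + ... + w^(40) = (1 - w^41)/(1 - w) = 0 since w^41 = 1, w ≠ 1.
Removing the root 1: w + w^2 + ... + w^(40) = 0 - 1 = -1

Sum = -1


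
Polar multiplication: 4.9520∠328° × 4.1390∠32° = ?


r = 4.9520 * 4.1390 = 20.4963
theta = 328° + 32° = 360° = 0° (mod 360)

20.4963 cis(0°)


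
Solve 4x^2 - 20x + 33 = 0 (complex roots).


disc = (-20)^2 - 4*4*33 = 400 - 528 = -128
sqrt(|disc|) = sqrt(128) = 11.3137
Real part = 20/(2*4) = 2.5000
Imag part = 11.3137/(2*4) = 1.4142

2.5000 ± 1.4142i


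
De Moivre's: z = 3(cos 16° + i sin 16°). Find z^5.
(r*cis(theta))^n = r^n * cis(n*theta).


r^5 = 3^5 = 243
n*theta = 5*16° = 80° = 80° (mod 360)
a = 243*cos(80°) = 42.1965
b = 243*sin(80°) = 239.3083

243 cis(80°) = 42.1965 + 239.3083i


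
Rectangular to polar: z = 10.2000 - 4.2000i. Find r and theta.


r = sqrt(104.04+17.64) = sqrt(121.68) = 11.0309
theta = atan2(-4.2, 10.2) = -22.3801 degrees

r = 11.0309, theta = -22.3801 degrees


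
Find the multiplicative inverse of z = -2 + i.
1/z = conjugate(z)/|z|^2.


|z|^2 = 4+1 = 5
1/z = (-2 - 1i)/5

1/z = -0.4000 - 0.2000i


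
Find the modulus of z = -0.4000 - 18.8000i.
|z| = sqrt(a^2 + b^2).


|z| = sqrt((-0.4)^2 + (-18.8)^2) = sqrt(0.16 + 353.44) = sqrt(353.6) = 18.8043

|z| = 18.8043


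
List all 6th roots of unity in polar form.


The 6th roots of unity are cis(360k/6°) for k=0..5
Angle step = 360/6 = 60°
Primitive root: cis(60°)
Primitive root = 0.5000 + 0.8660i

6 roots at angles: 0°, 60°, 120°, 180°, 240°, 300°


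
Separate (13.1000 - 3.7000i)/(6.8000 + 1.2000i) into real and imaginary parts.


Multiply by conjugate: (13.1000 - 3.7000i)(6.8000 - 1.2000i) / (6.8^2 + 1.2^2)
Numerator real = 13.1*6.8 - (3.7)*1.2 = 84.64
Numerator imag = -3.7*6.8 - 13.1*1.2 = -40.88
Denominator = 47.68
Re(z) = 84.64/47.68 = 1.7752
Im(z) = -40.88/47.68 = -0.8574

Re(z) = 1.7752, Im(z) = -0.8574


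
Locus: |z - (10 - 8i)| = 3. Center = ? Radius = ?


|z - z0| = r is a circle with center z0 and radius r.
Center = (10, -8), radius = 3

Circle with center (10, -8) and radius 3


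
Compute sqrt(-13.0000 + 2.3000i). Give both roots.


|z| = sqrt(169+5.29) = 13.2019
sqrt((|z|+a)/2) = sqrt((13.2019+(-13))/2) = sqrt(0.1009) = 0.3177
sqrt((|z|-a)/2) = sqrt((13.2019-(-13))/2) = sqrt(13.1009) = 3.6195

±(0.3177 + 3.6195i) i.e. 0.3177 + 3.6195i and -0.3177 - 3.6195i


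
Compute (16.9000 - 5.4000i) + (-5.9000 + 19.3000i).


Real: 16.9 - 5.9 = 11
Imag: -5.4 + 19.3 = 13.9

11.0000 + 13.9000i


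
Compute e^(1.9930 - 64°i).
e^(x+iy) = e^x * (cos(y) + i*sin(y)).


e^1.9930 = 7.33751
cos(-64°) = 0.438371
sin(-64°) = -0.89879
Real = 7.33751*0.438371 = 3.2166
Imag = 7.33751*(-0.89879) = -6.5949

3.2166 - 6.5949i


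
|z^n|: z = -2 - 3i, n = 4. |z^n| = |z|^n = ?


|z| = sqrt(4+9) = sqrt(13) = 3.6056
|z^4| = |z|^4 = (sqrt(13))^4 = 13^2 = 169

|z^4| = 169


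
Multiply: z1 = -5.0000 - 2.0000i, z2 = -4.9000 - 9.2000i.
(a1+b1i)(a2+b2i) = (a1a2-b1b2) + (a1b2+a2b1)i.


Real = -5*(-4.9) - (-2)*(-9.2) = 24.5 - 18.4 = 6.1
Imag = -5*(-9.2) - (4.9)*(-2) = 46 + 9.8 = 55.8

6.1000 + 55.8000i


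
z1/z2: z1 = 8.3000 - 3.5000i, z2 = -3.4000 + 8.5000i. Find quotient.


Conjugate of z2 = -3.4000 - 8.5000i
Numerator: (8.3000 - 3.5000i)(-3.4000 - 8.5000i) = -57.9700 - 58.6500i
Denominator: (-3.4)^2 + 8.5^2 = 83.81
Result = (-57.9700 - 58.6500i)/83.81

-0.6917 - 0.6998i


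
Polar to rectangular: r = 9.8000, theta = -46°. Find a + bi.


a = 9.8000*cos(-46°) = 9.8000*0.69466 = 6.8077
b = 9.8000*sin(-46°) = 9.8000*(-0.71934) = -7.0495

6.8077 - 7.0495i


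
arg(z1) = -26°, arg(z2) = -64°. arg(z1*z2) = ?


arg(z1*z2) = -26° - 64° = -90°
Normalized to (-180°, 180°]: -90°

-90°


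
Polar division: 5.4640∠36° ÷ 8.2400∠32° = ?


r = 5.4640 / 8.2400 = 0.6631
theta = 36° - 32° = 4° = 4° (mod 360)

0.6631 cis(4°)


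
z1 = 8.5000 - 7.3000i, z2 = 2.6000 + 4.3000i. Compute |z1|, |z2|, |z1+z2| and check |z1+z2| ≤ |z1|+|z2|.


|z1| = sqrt(8.5^2 + (-7.3)^2) = sqrt(125.54) = 11.2045
|z2| = sqrt(2.6^2 + 4.3^2) = sqrt(25.25) = 5.0249
z1+z2 = 11.1000 - 3.0000i
|z1+z2| = sqrt(132.21) = 11.4983
|z1|+|z2| = 11.2045 + 5.0249 = 16.2294

|z1+z2| = 11.4983 ≤ |z1|+|z2| = 16.2294 (verified)


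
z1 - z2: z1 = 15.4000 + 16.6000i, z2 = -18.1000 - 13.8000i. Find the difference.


Real: 15.4 + 18.1 = 33.5
Imag: 16.6 + 13.8 = 30.4

33.5000 + 30.4000i


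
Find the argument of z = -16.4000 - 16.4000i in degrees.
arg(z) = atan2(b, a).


Re = -16.4, Im = -16.4
arg = atan2(-16.4, -16.4) = -135.0000 degrees

arg(z) = -135.0000 degrees


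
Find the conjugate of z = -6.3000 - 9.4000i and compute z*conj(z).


z_bar = -6.3000 + 9.4000i
z*z_bar = (-6.3)^2 + (-9.4)^2 = 39.69 + 88.36 = 128.05

z_bar = -6.3000 + 9.4000i, z*z_bar = 128.05


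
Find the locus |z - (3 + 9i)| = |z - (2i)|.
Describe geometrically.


Equal distances means the locus is the perpendicular bisector of z1 and z2.
Midpoint = ((3+0)/2, (9+2)/2) = (1.5000, 5.5000)

Perpendicular bisector through (1.5000, 5.5000)


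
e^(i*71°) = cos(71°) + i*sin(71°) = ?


cos(71°) = 0.3256
sin(71°) = 0.9455

e^(i*71°) = 0.3256 + 0.9455i


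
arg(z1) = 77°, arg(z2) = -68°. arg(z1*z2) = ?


arg(z1*z2) = 77° - 68° = 9°
Normalized to (-180°, 180°]: 9°

9°


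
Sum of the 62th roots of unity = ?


The sum of all 62th roots of unity is 0.
Geometric series: (1 - w^62)/(1 - w) = (1-1)/(1-w) = 0 since w^62 = 1, w ≠ 1.
Alternatively: coefficient of z^61 in z^62 - 1 is 0.

0


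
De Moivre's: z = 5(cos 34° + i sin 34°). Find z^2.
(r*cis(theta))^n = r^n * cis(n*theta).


r^2 = 5^2 = 25
n*theta = 2*34° = 68° = 68° (mod 360)
a = 25*cos(68°) = 9.3652
b = 25*sin(68°) = 23.1796

25 cis(68°) = 9.3652 + 23.1796i


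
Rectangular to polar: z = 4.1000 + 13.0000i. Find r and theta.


r = sqrt(16.81+169) = sqrt(185.81) = 13.6312
theta = atan2(13, 4.1) = 72.4955 degrees

r = 13.6312, theta = 72.4955 degrees


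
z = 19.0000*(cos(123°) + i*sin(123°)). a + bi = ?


a = 19.0000*cos(123°) = 19.0000*(-0.544639) = -10.3481
b = 19.0000*sin(123°) = 19.0000*0.83867 = 15.9347

-10.3481 + 15.9347i


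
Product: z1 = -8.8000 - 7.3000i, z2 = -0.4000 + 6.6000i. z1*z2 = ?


Real = -8.8*(-0.4) - (-7.3)*6.6 = 3.52 - (-48.18) = 51.7
Imag = -8.8*6.6 - (0.4)*(-7.3) = -58.08 + 2.92 = -55.16

51.7000 - 55.1600i


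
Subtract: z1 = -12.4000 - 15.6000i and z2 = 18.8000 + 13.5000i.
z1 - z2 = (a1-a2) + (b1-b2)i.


Real: -12.4 - 18.8 = -31.2
Imag: -15.6 - 13.5 = -29.1

-31.2000 - 29.1000i


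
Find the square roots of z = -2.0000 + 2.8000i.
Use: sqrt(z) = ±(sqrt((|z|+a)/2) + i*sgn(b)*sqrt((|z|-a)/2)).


|z| = sqrt(4+7.84) = 3.4409
sqrt((|z|+a)/2) = sqrt((3.4409+(-2))/2) = sqrt(0.7205) = 0.8488
sqrt((|z|-a)/2) = sqrt((3.4409-(-2))/2) = sqrt(2.7205) = 1.6494

±(0.8488 + 1.6494i) i.e. 0.8488 + 1.6494i and -0.8488 - 1.6494i


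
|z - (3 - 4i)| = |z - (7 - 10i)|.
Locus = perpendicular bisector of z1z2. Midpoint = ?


Equal distances means the locus is the perpendicular bisector of z1 and z2.
Midpoint = ((3+7)/2, (-4+(-10))/2) = (5.0000, -7.0000)

Perpendicular bisector through (5.0000, -7.0000)


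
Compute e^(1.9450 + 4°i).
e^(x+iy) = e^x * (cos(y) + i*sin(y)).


e^1.9450 = 6.9936
cos(4°) = 0.997564
sin(4°) = 0.06976
Real = 6.9936*0.997564 = 6.9766
Imag = 6.9936*0.06976 = 0.4879

6.9766 + 0.4879i


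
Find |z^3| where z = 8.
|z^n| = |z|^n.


|z| = sqrt(64+0) = sqrt(64) = 8
|z^3| = |z|^3 = 8^3 = 512

|z^3| = 512


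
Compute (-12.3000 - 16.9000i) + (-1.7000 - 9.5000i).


Real: -12.3 - 1.7 = -14
Imag: -16.9 - 9.5 = -26.4

-14.0000 - 26.4000i


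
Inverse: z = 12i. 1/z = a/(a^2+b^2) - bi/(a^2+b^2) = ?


|z|^2 = 0+144 = 144
1/z = (0 - 12i)/144

1/z = 0 - 0.0833i


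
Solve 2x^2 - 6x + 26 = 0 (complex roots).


disc = (-6)^2 - 4*2*26 = 36 - 208 = -172
sqrt(|disc|) = sqrt(172) = 13.1149
Real part = 6/(2*2) = 1.5000
Imag part = 13.1149/(2*2) = 3.2787

1.5000 ± 3.2787i


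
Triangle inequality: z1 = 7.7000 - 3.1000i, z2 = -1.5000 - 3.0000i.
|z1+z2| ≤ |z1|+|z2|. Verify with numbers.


|z1| = sqrt(7.7^2 + (-3.1)^2) = sqrt(68.9) = 8.3006
|z2| = sqrt((-1.5)^2 + (-3)^2) = sqrt(11.25) = 3.3541
z1+z2 = 6.2000 - 6.1000i
|z1+z2| = sqrt(75.65) = 8.6977
|z1|+|z2| = 8.3006 + 3.3541 = 11.6547

|z1+z2| = 8.6977 ≤ |z1|+|z2| = 11.6547 (verified)


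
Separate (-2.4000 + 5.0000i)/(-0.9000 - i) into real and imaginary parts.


Multiply by conjugate: (-2.4000 + 5.0000i)(-0.9000 + i) / ((-0.9)^2 + (-1)^2)
Numerator real = -2.4*(-0.9) + 5*(-1) = -2.84
Numerator imag = 5*(-0.9) - (-2.4)*(-1) = -6.9
Denominator = 1.81
Re(z) = -2.84/1.81 = -1.5691
Im(z) = -6.9/1.81 = -3.8122

Re(z) = -1.5691, Im(z) = -3.8122


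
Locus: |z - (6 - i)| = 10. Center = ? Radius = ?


|z - z0| = r is a circle with center z0 and radius r.
Center = (6, -1), radius = 10

Circle with center (6, -1) and radius 10


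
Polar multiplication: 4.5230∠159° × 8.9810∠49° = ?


r = 4.5230 * 8.9810 = 40.6211
theta = 159° + 49° = 208° = 208° (mod 360)

40.6211 cis(208°)


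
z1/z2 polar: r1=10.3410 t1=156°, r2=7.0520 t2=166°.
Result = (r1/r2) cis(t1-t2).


r = 10.3410 / 7.0520 = 1.4664
theta = 156° - 166° = -10° = 350° (mod 360)

1.4664 cis(350°)


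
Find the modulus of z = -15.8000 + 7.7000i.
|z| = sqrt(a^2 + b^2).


|z| = sqrt((-15.8)^2 + 7.7^2) = sqrt(249.64 + 59.29) = sqrt(308.93) = 17.5764

|z| = 17.5764


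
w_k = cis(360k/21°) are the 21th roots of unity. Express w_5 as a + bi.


Angle = 360*5/21 = 85.7143°
a = cos(85.7143°) = 0.0747
b = sin(85.7143°) = 0.9972

0.0747 + 0.9972i


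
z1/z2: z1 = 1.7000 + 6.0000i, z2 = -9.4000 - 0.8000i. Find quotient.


Conjugate of z2 = -9.4000 + 0.8000i
Numerator: (1.7000 + 6.0000i)(-9.4000 + 0.8000i) = -20.7800 - 55.0400i
Denominator: (-9.4)^2 + (-0.8)^2 = 89
Result = (-20.7800 - 55.0400i)/89

-0.2335 - 0.6184i


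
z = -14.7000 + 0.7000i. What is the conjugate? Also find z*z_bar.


z_bar = -14.7000 - 0.7000i
z*z_bar = (-14.7)^2 + 0.7^2 = 216.09 + 0.49 = 216.58

z_bar = -14.7000 - 0.7000i, z*z_bar = 216.58


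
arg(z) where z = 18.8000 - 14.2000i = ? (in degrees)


Re = 18.8, Im = -14.2
arg = atan2(-14.2, 18.8) = -37.0644 degrees

arg(z) = -37.0644 degrees


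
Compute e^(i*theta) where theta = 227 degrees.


cos(227°) = -0.6820
sin(227°) = -0.7314

e^(i*227°) = -0.6820 - 0.7314i


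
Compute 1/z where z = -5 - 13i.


|z|^2 = 25+169 = 194
1/z = (-5 + 13i)/194

1/z = -0.0258 + 0.0670i


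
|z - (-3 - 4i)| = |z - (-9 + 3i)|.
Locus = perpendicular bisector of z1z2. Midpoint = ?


Equal distances means the locus is the perpendicular bisector of z1 and z2.
Midpoint = ((-3+(-9))/2, (-4+3)/2) = (-6.0000, -0.5000)

Perpendicular bisector through (-6.0000, -0.5000)


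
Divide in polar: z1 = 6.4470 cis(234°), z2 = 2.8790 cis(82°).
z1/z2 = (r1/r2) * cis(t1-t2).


r = 6.4470 / 2.8790 = 2.2393
theta = 234° - 82° = 152° = 152° (mod 360)

2.2393 cis(152°)


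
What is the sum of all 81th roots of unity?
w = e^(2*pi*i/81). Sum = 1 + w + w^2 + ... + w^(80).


The sum of all 81th roots of unity is 0.
Geometric series: (1 - w^81)/(1 - w) = (1-1)/(1-w) = 0 since w^81 = 1, w ≠ 1.
Alternatively: coefficient of z^80 in z^81 - 1 is 0.

0


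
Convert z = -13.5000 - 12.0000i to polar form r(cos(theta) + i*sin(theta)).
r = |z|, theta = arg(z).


r = sqrt(182.25+144) = sqrt(326.25) = 18.0624
theta = atan2(-12, -13.5) = -138.3665 degrees

r = 18.0624, theta = -138.3665 degrees


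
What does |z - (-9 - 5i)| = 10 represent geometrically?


|z - z0| = r is a circle with center z0 and radius r.
Center = (-9, -5), radius = 10

Circle with center (-9, -5) and radius 10


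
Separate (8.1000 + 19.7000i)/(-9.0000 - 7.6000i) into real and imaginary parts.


Multiply by conjugate: (8.1000 + 19.7000i)(-9.0000 + 7.6000i) / ((-9)^2 + (-7.6)^2)
Numerator real = 8.1*(-9) + 19.7*(-7.6) = -222.62
Numerator imag = 19.7*(-9) - 8.1*(-7.6) = -115.74
Denominator = 138.76
Re(z) = -222.62/138.76 = -1.6044
Im(z) = -115.74/138.76 = -0.8341

Re(z) = -1.6044, Im(z) = -0.8341


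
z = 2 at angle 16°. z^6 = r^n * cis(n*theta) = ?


r^6 = 2^6 = 64
n*theta = 6*16° = 96° = 96° (mod 360)
a = 64*cos(96°) = -6.6898
b = 64*sin(96°) = 63.6494

64 cis(96°) = -6.6898 + 63.6494i


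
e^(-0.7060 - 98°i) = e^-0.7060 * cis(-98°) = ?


e^-0.7060 = 0.4936
cos(-98°) = -0.1392
sin(-98°) = -0.9903
Real = 0.4936*(-0.1392) = -0.0687
Imag = 0.4936*(-0.9903) = -0.4888

-0.0687 - 0.4888i


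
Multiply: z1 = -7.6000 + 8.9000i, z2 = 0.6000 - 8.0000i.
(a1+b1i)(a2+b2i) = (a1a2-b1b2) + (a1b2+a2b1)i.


Real = -7.6*0.6 - 8.9*(-8) = -4.56 - (-71.2) = 66.64
Imag = -7.6*(-8) + 0.6*8.9 = 60.8 + 5.34 = 66.14

66.6400 + 66.1400i


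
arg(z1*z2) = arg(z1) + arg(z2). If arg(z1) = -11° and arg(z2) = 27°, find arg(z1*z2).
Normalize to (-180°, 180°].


arg(z1*z2) = -11° + 27° = 16°
Normalized to (-180°, 180°]: 16°

16°


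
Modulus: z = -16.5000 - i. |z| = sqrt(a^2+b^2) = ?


|z| = sqrt((-16.5)^2 + (-1)^2) = sqrt(272.25 + 1) = sqrt(273.25) = 16.5303

|z| = 16.5303


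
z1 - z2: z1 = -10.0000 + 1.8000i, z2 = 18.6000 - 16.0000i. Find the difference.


Real: -10 - 18.6 = -28.6
Imag: 1.8 + 16 = 17.8

-28.6000 + 17.8000i


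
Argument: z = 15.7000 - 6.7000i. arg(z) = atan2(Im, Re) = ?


Re = 15.7, Im = -6.7
arg = atan2(-6.7, 15.7) = -23.1104 degrees

arg(z) = -23.1104 degrees


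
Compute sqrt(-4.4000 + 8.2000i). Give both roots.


|z| = sqrt(19.36+67.24) = 9.3059
sqrt((|z|+a)/2) = sqrt((9.3059+(-4.4))/2) = sqrt(2.4530) = 1.5662
sqrt((|z|-a)/2) = sqrt((9.3059-(-4.4))/2) = sqrt(6.8530) = 2.6178

±(1.5662 + 2.6178i) i.e. 1.5662 + 2.6178i and -1.5662 - 2.6178i


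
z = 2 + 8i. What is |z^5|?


|z| = sqrt(4+64) = sqrt(68) = 8.2462
|z^5| = |z|^5 = (sqrt(68))^5 = 68^2 * sqrt(68) = 4624*sqrt(68)

|z^5| = 4624*sqrt(68) ≈ 38130.4808


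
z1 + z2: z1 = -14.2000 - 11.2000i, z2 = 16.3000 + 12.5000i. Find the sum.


Real: -14.2 + 16.3 = 2.1
Imag: -11.2 + 12.5 = 1.3

2.1000 + 1.3000i


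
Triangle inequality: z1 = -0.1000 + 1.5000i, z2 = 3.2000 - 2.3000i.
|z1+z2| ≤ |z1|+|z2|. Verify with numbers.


|z1| = sqrt((-0.1)^2 + 1.5^2) = sqrt(2.26) = 1.5033
|z2| = sqrt(3.2^2 + (-2.3)^2) = sqrt(15.53) = 3.9408
z1+z2 = 3.1000 - 0.8000i
|z1+z2| = sqrt(10.25) = 3.2016
|z1|+|z2| = 1.5033 + 3.9408 = 5.4441

|z1+z2| = 3.2016 ≤ |z1|+|z2| = 5.4441 (verified)


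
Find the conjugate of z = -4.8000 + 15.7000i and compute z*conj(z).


z_bar = -4.8000 - 15.7000i
z*z_bar = (-4.8)^2 + 15.7^2 = 23.04 + 246.49 = 269.53

z_bar = -4.8000 - 15.7000i, z*z_bar = 269.53


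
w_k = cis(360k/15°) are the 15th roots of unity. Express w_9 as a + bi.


Angle = 360*9/15 = 216°
a = cos(216°) = -0.8090
b = sin(216°) = -0.5878

-0.8090 - 0.5878i


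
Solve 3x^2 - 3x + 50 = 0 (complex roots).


disc = (-3)^2 - 4*3*50 = 9 - 600 = -591
sqrt(|disc|) = sqrt(591) = 24.3105
Real part = 3/(2*3) = 0.5000
Imag part = 24.3105/(2*3) = 4.0517

0.5000 ± 4.0517i


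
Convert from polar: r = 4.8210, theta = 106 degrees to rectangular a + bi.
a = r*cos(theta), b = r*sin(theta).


a = 4.8210*cos(106°) = 4.8210*(-0.275637) = -1.3288
b = 4.8210*sin(106°) = 4.8210*0.96126 = 4.6342

-1.3288 + 4.6342i


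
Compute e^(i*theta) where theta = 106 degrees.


cos(106°) = -0.2756
sin(106°) = 0.9613

e^(i*106°) = -0.2756 + 0.9613i


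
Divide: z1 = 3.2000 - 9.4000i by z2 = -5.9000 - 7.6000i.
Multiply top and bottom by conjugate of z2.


Conjugate of z2 = -5.9000 + 7.6000i
Numerator: (3.2000 - 9.4000i)(-5.9000 + 7.6000i) = 52.5600 + 79.7800i
Denominator: (-5.9)^2 + (-7.6)^2 = 92.57
Result = (52.5600 + 79.7800i)/92.57

0.5678 + 0.8618i


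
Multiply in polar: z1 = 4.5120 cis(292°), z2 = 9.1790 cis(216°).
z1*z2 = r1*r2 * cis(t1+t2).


r = 4.5120 * 9.1790 = 41.4156
theta = 292° + 216° = 508° = 148° (mod 360)

41.4156 cis(148°)


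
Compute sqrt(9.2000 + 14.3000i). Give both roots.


|z| = sqrt(84.64+204.49) = 17.0038
sqrt((|z|+a)/2) = sqrt((17.0038+9.2)/2) = sqrt(13.1019) = 3.6197
sqrt((|z|-a)/2) = sqrt((17.0038-9.2)/2) = sqrt(3.9019) = 1.9753

±(3.6197 + 1.9753i) i.e. 3.6197 + 1.9753i and -3.6197 - 1.9753i


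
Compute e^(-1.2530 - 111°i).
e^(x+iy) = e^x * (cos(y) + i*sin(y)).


e^-1.2530 = 0.28565
cos(-111°) = -0.3584
sin(-111°) = -0.9336
Real = 0.28565*(-0.3584) = -0.1024
Imag = 0.28565*(-0.9336) = -0.2667

-0.1024 - 0.2667i


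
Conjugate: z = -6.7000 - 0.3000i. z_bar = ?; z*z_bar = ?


z_bar = -6.7000 + 0.3000i
z*z_bar = (-6.7)^2 + (-0.3)^2 = 44.89 + 0.09 = 44.98

z_bar = -6.7000 + 0.3000i, z*z_bar = 44.98


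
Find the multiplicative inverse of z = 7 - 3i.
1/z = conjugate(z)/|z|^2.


|z|^2 = 49+9 = 58
1/z = (7 + 3i)/58

1/z = 0.1207 + 0.0517i


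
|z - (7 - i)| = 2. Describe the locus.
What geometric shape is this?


|z - z0| = r is a circle with center z0 and radius r.
Center = (7, -1), radius = 2

Circle with center (7, -1) and radius 2


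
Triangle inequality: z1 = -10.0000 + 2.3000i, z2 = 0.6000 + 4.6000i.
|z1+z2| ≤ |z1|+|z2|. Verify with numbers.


|z1| = sqrt((-10)^2 + 2.3^2) = sqrt(105.29) = 10.2611
|z2| = sqrt(0.6^2 + 4.6^2) = sqrt(21.52) = 4.6390
z1+z2 = -9.4000 + 6.9000i
|z1+z2| = sqrt(135.97) = 11.6606
|z1|+|z2| = 10.2611 + 4.6390 = 14.9001

|z1+z2| = 11.6606 ≤ |z1|+|z2| = 14.9001 (verified)


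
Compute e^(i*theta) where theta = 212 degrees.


cos(212°) = -0.8480
sin(212°) = -0.5299

e^(i*212°) = -0.8480 - 0.5299i


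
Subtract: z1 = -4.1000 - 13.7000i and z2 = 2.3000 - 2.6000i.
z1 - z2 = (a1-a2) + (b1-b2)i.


Real: -4.1 - 2.3 = -6.4
Imag: -13.7 + 2.6 = -11.1

-6.4000 - 11.1000i


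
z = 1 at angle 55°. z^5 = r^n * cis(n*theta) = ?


r^5 = 1^5 = 1
n*theta = 5*55° = 275° = 275° (mod 360)
a = 1*cos(275°) = 0.0872
b = 1*sin(275°) = -0.9962

1 cis(275°) = 0.0872 - 0.9962i


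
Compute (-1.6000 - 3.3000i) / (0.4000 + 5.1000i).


Conjugate of z2 = 0.4000 - 5.1000i
Numerator: (-1.6000 - 3.3000i)(0.4000 - 5.1000i) = -17.4700 + 6.8400i
Denominator: 0.4^2 + 5.1^2 = 26.17
Result = (-17.4700 + 6.8400i)/26.17

-0.6676 + 0.2614i


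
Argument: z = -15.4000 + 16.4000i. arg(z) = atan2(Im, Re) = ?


Re = -15.4, Im = 16.4
arg = atan2(16.4, -15.4) = 133.1988 degrees

arg(z) = 133.1988 degrees


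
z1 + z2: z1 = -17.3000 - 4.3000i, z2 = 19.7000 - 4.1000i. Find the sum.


Real: -17.3 + 19.7 = 2.4
Imag: -4.3 - 4.1 = -8.4

2.4000 - 8.4000i


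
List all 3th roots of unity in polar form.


The 3th roots of unity are cis(360k/3°) for k=0..2
Angle step = 360/3 = 120°
Primitive root: cis(120°)
Primitive root = -0.5000 + 0.8660i

3 roots at angles: 0°, 120°, 240°


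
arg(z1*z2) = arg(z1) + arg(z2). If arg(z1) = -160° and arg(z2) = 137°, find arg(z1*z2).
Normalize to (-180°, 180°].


arg(z1*z2) = -160° + 137° = -23°
Normalized to (-180°, 180°]: -23°

-23°


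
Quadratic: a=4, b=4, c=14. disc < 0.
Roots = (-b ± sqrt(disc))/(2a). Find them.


disc = 4^2 - 4*4*14 = 16 - 224 = -208
sqrt(|disc|) = sqrt(208) = 14.4222
Real part = -4/(2*4) = -0.5000
Imag part = 14.4222/(2*4) = 1.8028

-0.5000 ± 1.8028i


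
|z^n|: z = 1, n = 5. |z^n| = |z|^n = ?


|z| = sqrt(1+0) = sqrt(1) = 1
|z^5| = |z|^5 = 1^5 = 1

|z^5| = 1


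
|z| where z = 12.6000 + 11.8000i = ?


|z| = sqrt(12.6^2 + 11.8^2) = sqrt(158.76 + 139.24) = sqrt(298) = 17.2627

|z| = 17.2627


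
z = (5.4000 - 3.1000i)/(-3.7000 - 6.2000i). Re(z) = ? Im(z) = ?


Multiply by conjugate: (5.4000 - 3.1000i)(-3.7000 + 6.2000i) / ((-3.7)^2 + (-6.2)^2)
Numerator real = 5.4*(-3.7) - (3.1)*(-6.2) = -0.76
Numerator imag = -3.1*(-3.7) - 5.4*(-6.2) = 44.95
Denominator = 52.13
Re(z) = -0.76/52.13 = -0.0146
Im(z) = 44.95/52.13 = 0.8623

Re(z) = -0.0146, Im(z) = 0.8623


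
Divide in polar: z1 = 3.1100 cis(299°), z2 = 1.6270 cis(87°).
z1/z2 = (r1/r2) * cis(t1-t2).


r = 3.1100 / 1.6270 = 1.9115
theta = 299° - 87° = 212° = 212° (mod 360)

1.9115 cis(212°)


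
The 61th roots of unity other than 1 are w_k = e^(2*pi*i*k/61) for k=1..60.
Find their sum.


With w = e^(2*pi*i/61), all 61 of the 61th roots of unity w^0 = 1, w, ..., w^(60) sum to 0: 1 + w + ... + w^(60) = (1 - w^61)/(1 - w) = 0 since w^61 = 1, w ≠ 1.
Removing the root 1: w + w^2 + ... + w^(60) = 0 - 1 = -1

Sum = -1


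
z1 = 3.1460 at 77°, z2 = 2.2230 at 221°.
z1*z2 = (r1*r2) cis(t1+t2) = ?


r = 3.1460 * 2.2230 = 6.9936
theta = 77° + 221° = 298° = 298° (mod 360)

6.9936 cis(298°)


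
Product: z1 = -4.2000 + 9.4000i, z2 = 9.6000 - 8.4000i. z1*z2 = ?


Real = -4.2*9.6 - 9.4*(-8.4) = -40.32 - (-78.96) = 38.64
Imag = -4.2*(-8.4) + 9.6*9.4 = 35.28 + 90.24 = 125.52

38.6400 + 125.5200i


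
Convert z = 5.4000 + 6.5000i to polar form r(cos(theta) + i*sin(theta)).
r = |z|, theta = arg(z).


r = sqrt(29.16+42.25) = sqrt(71.41) = 8.4504
theta = atan2(6.5, 5.4) = 50.2812 degrees

r = 8.4504, theta = 50.2812 degrees


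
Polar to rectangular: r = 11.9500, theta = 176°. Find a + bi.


a = 11.9500*cos(176°) = 11.9500*(-0.997564) = -11.9209
b = 11.9500*sin(176°) = 11.9500*0.06976 = 0.8336

-11.9209 + 0.8336i


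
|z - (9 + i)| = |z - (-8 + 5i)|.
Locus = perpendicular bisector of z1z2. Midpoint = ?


Equal distances means the locus is the perpendicular bisector of z1 and z2.
Midpoint = ((9+(-8))/2, (1+5)/2) = (0.5000, 3.0000)

Perpendicular bisector through (0.5000, 3.0000)


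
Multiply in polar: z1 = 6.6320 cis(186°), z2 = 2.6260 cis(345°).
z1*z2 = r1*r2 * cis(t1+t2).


r = 6.6320 * 2.6260 = 17.4156
theta = 186° + 345° = 531° = 171° (mod 360)

17.4156 cis(171°)


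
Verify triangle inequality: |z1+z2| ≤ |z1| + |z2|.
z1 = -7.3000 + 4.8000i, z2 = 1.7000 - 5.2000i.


|z1| = sqrt((-7.3)^2 + 4.8^2) = sqrt(76.33) = 8.7367
|z2| = sqrt(1.7^2 + (-5.2)^2) = sqrt(29.93) = 5.4708
z1+z2 = -5.6000 - 0.4000i
|z1+z2| = sqrt(31.52) = 5.6143
|z1|+|z2| = 8.7367 + 5.4708 = 14.2075

|z1+z2| = 5.6143 ≤ |z1|+|z2| = 14.2075 (verified)


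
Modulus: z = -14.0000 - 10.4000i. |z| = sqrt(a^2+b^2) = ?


|z| = sqrt((-14)^2 + (-10.4)^2) = sqrt(196 + 108.16) = sqrt(304.16) = 17.4402

|z| = 17.4402


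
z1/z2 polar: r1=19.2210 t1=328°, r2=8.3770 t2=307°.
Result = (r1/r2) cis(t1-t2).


r = 19.2210 / 8.3770 = 2.2945
theta = 328° - 307° = 21° = 21° (mod 360)

2.2945 cis(21°)


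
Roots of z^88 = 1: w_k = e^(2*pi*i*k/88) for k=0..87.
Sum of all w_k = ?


The sum of all 88th roots of unity is 0.
Geometric series: (1 - w^88)/(1 - w) = (1-1)/(1-w) = 0 since w^88 = 1, w ≠ 1.
Alternatively: coefficient of z^87 in z^88 - 1 is 0.

0


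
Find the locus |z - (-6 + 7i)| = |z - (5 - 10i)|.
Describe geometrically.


Equal distances means the locus is the perpendicular bisector of z1 and z2.
Midpoint = ((-6+5)/2, (7+(-10))/2) = (-0.5000, -1.5000)

Perpendicular bisector through (-0.5000, -1.5000)


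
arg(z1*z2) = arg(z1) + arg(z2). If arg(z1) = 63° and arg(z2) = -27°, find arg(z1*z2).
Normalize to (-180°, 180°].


arg(z1*z2) = 63° - 27° = 36°
Normalized to (-180°, 180°]: 36°

36°


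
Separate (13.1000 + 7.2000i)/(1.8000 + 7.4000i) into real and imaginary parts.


Multiply by conjugate: (13.1000 + 7.2000i)(1.8000 - 7.4000i) / (1.8^2 + 7.4^2)
Numerator real = 13.1*1.8 + 7.2*7.4 = 76.86
Numerator imag = 7.2*1.8 - 13.1*7.4 = -83.98
Denominator = 58
Re(z) = 76.86/58 = 1.3252
Im(z) = -83.98/58 = -1.4479

Re(z) = 1.3252, Im(z) = -1.4479


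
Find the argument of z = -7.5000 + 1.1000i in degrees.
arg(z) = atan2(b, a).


Re = -7.5, Im = 1.1
arg = atan2(1.1, -7.5) = 171.6561 degrees

arg(z) = 171.6561 degrees


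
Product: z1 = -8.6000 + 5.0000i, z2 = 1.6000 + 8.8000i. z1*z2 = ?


Real = -8.6*1.6 - 5*8.8 = -13.76 - 44 = -57.76
Imag = -8.6*8.8 + 1.6*5 = -75.68 + 8 = -67.68

-57.7600 - 67.6800i


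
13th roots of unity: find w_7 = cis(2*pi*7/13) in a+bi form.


Angle = 360*7/13 = 193.8462°
a = cos(193.8462°) = -0.9709
b = sin(193.8462°) = -0.2393

-0.9709 - 0.2393i


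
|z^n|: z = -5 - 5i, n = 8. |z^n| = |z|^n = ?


|z| = sqrt(25+25) = sqrt(50) = 7.0711
|z^8| = |z|^8 = (sqrt(50))^8 = 50^4 = 6250000

|z^8| = 6250000


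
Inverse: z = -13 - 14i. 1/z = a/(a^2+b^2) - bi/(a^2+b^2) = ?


|z|^2 = 169+196 = 365
1/z = (-13 + 14i)/365

1/z = -0.0356 + 0.0384i


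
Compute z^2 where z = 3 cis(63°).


r^2 = 3^2 = 9
n*theta = 2*63° = 126° = 126° (mod 360)
a = 9*cos(126°) = -5.2901
b = 9*sin(126°) = 7.2812

9 cis(126°) = -5.2901 + 7.2812i


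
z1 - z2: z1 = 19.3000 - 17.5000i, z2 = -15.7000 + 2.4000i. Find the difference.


Real: 19.3 + 15.7 = 35
Imag: -17.5 - 2.4 = -19.9

35.0000 - 19.9000i


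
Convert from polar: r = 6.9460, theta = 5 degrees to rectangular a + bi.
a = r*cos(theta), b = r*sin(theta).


a = 6.9460*cos(5°) = 6.9460*0.9962 = 6.9196
b = 6.9460*sin(5°) = 6.9460*0.08716 = 0.6054

6.9196 + 0.6054i


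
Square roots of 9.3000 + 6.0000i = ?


|z| = sqrt(86.49+36) = 11.0675
sqrt((|z|+a)/2) = sqrt((11.0675+9.3)/2) = sqrt(10.1838) = 3.1912
sqrt((|z|-a)/2) = sqrt((11.0675-9.3)/2) = sqrt(0.8838) = 0.9401

±(3.1912 + 0.9401i) i.e. 3.1912 + 0.9401i and -3.1912 - 0.9401i


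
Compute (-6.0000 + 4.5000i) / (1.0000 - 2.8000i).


Conjugate of z2 = 1.0000 + 2.8000i
Numerator: (-6.0000 + 4.5000i)(1.0000 + 2.8000i) = -18.6000 - 12.3000i
Denominator: 1^2 + (-2.8)^2 = 8.84
Result = (-18.6000 - 12.3000i)/8.84

-2.1041 - 1.3914i


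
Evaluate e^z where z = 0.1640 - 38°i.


e^0.1640 = 1.1782
cos(-38°) = 0.788
sin(-38°) = -0.6157
Real = 1.1782*0.788 = 0.9284
Imag = 1.1782*(-0.6157) = -0.7254

0.9284 - 0.7254i


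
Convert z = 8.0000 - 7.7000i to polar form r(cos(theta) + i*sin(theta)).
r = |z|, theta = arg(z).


r = sqrt(64+59.29) = sqrt(123.29) = 11.1036
theta = atan2(-7.7, 8) = -43.9053 degrees

r = 11.1036, theta = -43.9053 degrees


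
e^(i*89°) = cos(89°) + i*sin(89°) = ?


cos(89°) = 0.0175
sin(89°) = 0.9998

e^(i*89°) = 0.0175 + 0.9998i


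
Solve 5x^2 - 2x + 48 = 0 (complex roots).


disc = (-2)^2 - 4*5*48 = 4 - 960 = -956
sqrt(|disc|) = sqrt(956) = 30.9192
Real part = 2/(2*5) = 0.2000
Imag part = 30.9192/(2*5) = 3.0919

0.2000 ± 3.0919i


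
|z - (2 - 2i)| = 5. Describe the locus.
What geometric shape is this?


|z - z0| = r is a circle with center z0 and radius r.
Center = (2, -2), radius = 5

Circle with center (2, -2) and radius 5


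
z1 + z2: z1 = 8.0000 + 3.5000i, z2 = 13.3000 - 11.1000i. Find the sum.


Real: 8 + 13.3 = 21.3
Imag: 3.5 - 11.1 = -7.6

21.3000 - 7.6000i


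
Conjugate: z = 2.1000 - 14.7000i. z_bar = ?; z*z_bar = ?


z_bar = 2.1000 + 14.7000i
z*z_bar = 2.1^2 + (-14.7)^2 = 4.41 + 216.09 = 220.5

z_bar = 2.1000 + 14.7000i, z*z_bar = 220.5


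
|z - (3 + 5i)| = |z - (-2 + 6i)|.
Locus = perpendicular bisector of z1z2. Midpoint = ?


Equal distances means the locus is the perpendicular bisector of z1 and z2.
Midpoint = ((3+(-2))/2, (5+6)/2) = (0.5000, 5.5000)

Perpendicular bisector through (0.5000, 5.5000)


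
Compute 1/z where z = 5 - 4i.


|z|^2 = 25+16 = 41
1/z = (5 + 4i)/41

1/z = 0.1220 + 0.0976i


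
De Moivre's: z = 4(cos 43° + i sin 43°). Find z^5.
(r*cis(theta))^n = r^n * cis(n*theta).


r^5 = 4^5 = 1024
n*theta = 5*43° = 215° = 215° (mod 360)
a = 1024*cos(215°) = -838.8117
b = 1024*sin(215°) = -587.3423

1024 cis(215°) = -838.8117 - 587.3423i


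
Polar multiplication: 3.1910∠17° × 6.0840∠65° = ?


r = 3.1910 * 6.0840 = 19.4140
theta = 17° + 65° = 82° = 82° (mod 360)

19.4140 cis(82°)


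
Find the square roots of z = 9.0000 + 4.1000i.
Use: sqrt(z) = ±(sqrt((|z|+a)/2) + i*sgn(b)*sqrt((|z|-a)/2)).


|z| = sqrt(81+16.81) = 9.8899
sqrt((|z|+a)/2) = sqrt((9.8899+9)/2) = sqrt(9.4449) = 3.0733
sqrt((|z|-a)/2) = sqrt((9.8899-9)/2) = sqrt(0.4449) = 0.6670

±(3.0733 + 0.6670i) i.e. 3.0733 + 0.6670i and -3.0733 - 0.6670i


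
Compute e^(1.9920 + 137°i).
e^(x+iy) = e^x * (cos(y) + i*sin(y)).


e^1.9920 = 7.3302
cos(137°) = -0.731354
sin(137°) = 0.682
Real = 7.3302*(-0.731354) = -5.3610
Imag = 7.3302*0.682 = 4.9992

-5.3610 + 4.9992i


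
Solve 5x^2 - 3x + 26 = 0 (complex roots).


disc = (-3)^2 - 4*5*26 = 9 - 520 = -511
sqrt(|disc|) = sqrt(511) = 22.6053
Real part = 3/(2*5) = 0.3000
Imag part = 22.6053/(2*5) = 2.2605

0.3000 ± 2.2605i


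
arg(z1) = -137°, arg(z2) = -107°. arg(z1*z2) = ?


arg(z1*z2) = -137° - 107° = -244°
Normalized to (-180°, 180°]: 116°

116°


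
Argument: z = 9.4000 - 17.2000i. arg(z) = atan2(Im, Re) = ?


Re = 9.4, Im = -17.2
arg = atan2(-17.2, 9.4) = -61.3429 degrees

arg(z) = -61.3429 degrees


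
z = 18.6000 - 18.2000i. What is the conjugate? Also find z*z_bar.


z_bar = 18.6000 + 18.2000i
z*z_bar = 18.6^2 + (-18.2)^2 = 345.96 + 331.24 = 677.2

z_bar = 18.6000 + 18.2000i, z*z_bar = 677.2


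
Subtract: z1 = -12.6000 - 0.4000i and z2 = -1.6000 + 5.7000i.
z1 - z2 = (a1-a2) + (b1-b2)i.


Real: -12.6 + 1.6 = -11
Imag: -0.4 - 5.7 = -6.1

-11.0000 - 6.1000i


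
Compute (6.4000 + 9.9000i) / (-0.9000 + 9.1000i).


Conjugate of z2 = -0.9000 - 9.1000i
Numerator: (6.4000 + 9.9000i)(-0.9000 - 9.1000i) = 84.3300 - 67.1500i
Denominator: (-0.9)^2 + 9.1^2 = 83.62
Result = (84.3300 - 67.1500i)/83.62

1.0085 - 0.8030i


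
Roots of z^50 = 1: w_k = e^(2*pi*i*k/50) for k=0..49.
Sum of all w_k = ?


The sum of all 50th roots of unity is 0.
Geometric series: (1 - w^50)/(1 - w) = (1-1)/(1-w) = 0 since w^50 = 1, w ≠ 1.
Alternatively: coefficient of z^49 in z^50 - 1 is 0.

0


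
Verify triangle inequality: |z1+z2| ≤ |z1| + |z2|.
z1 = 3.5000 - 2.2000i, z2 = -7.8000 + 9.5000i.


|z1| = sqrt(3.5^2 + (-2.2)^2) = sqrt(17.09) = 4.1340
|z2| = sqrt((-7.8)^2 + 9.5^2) = sqrt(151.09) = 12.2919
z1+z2 = -4.3000 + 7.3000i
|z1+z2| = sqrt(71.78) = 8.4723
|z1|+|z2| = 4.1340 + 12.2919 = 16.4259

|z1+z2| = 8.4723 ≤ |z1|+|z2| = 16.4259 (verified)


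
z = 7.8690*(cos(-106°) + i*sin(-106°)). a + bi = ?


a = 7.8690*cos(-106°) = 7.8690*(-0.27564) = -2.1690
b = 7.8690*sin(-106°) = 7.8690*(-0.96126) = -7.5642

-2.1690 - 7.5642i


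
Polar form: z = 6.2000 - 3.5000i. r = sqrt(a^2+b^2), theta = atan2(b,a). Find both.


r = sqrt(38.44+12.25) = sqrt(50.69) = 7.1197
theta = atan2(-3.5, 6.2) = -29.4454 degrees

r = 7.1197, theta = -29.4454 degrees


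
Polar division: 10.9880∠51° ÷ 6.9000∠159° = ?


r = 10.9880 / 6.9000 = 1.5925
theta = 51° - 159° = -108° = 252° (mod 360)

1.5925 cis(252°)


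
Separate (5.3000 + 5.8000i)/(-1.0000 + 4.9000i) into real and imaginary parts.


Multiply by conjugate: (5.3000 + 5.8000i)(-1.0000 - 4.9000i) / ((-1)^2 + 4.9^2)
Numerator real = 5.3*(-1) + 5.8*4.9 = 23.12
Numerator imag = 5.8*(-1) - 5.3*4.9 = -31.77
Denominator = 25.01
Re(z) = 23.12/25.01 = 0.9244
Im(z) = -31.77/25.01 = -1.2703

Re(z) = 0.9244, Im(z) = -1.2703


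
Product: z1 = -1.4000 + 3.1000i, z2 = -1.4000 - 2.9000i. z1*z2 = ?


Real = -1.4*(-1.4) - 3.1*(-2.9) = 1.96 - (-8.99) = 10.95
Imag = -1.4*(-2.9) - (1.4)*3.1 = 4.06 - (4.34) = -0.28

10.9500 - 0.2800i


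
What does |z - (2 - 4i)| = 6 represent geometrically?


|z - z0| = r is a circle with center z0 and radius r.
Center = (2, -4), radius = 6

Circle with center (2, -4) and radius 6


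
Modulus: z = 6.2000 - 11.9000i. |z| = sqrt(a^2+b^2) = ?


|z| = sqrt(6.2^2 + (-11.9)^2) = sqrt(38.44 + 141.61) = sqrt(180.05) = 13.4183

|z| = 13.4183


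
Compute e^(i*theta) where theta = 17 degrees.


cos(17°) = 0.9563
sin(17°) = 0.2924

e^(i*17°) = 0.9563 + 0.2924i


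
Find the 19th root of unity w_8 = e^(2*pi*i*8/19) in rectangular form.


Angle = 360*8/19 = 151.5789°
a = cos(151.5789°) = -0.8795
b = sin(151.5789°) = 0.4759

-0.8795 + 0.4759i


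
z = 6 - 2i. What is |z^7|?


|z| = sqrt(36+4) = sqrt(40) = 6.3246
|z^7| = |z|^7 = (sqrt(40))^7 = 40^3 * sqrt(40) = 64000*sqrt(40)

|z^7| = 64000*sqrt(40) ≈ 404771.5405


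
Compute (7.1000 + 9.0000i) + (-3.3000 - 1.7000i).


Real: 7.1 - 3.3 = 3.8
Imag: 9 - 1.7 = 7.3

3.8000 + 7.3000i


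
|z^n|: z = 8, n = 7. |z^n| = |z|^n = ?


|z| = sqrt(64+0) = sqrt(64) = 8
|z^7| = |z|^7 = 8^7 = 2097152

|z^7| = 2097152


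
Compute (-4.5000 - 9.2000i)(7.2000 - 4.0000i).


Real = -4.5*7.2 - (-9.2)*(-4) = -32.4 - 36.8 = -69.2
Imag = -4.5*(-4) + 7.2*(-9.2) = 18 - (66.24) = -48.24

-69.2000 - 48.2400i


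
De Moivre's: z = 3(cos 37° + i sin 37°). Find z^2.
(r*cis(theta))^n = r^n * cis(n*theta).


r^2 = 3^2 = 9
n*theta = 2*37° = 74° = 74° (mod 360)
a = 9*cos(74°) = 2.4807
b = 9*sin(74°) = 8.6514

9 cis(74°) = 2.4807 + 8.6514i


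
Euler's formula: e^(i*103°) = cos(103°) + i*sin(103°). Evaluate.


cos(103°) = -0.2250
sin(103°) = 0.9744

e^(i*103°) = -0.2250 + 0.9744i


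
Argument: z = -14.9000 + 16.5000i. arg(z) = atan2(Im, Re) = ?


Re = -14.9, Im = 16.5
arg = atan2(16.5, -14.9) = 132.0830 degrees

arg(z) = 132.0830 degrees


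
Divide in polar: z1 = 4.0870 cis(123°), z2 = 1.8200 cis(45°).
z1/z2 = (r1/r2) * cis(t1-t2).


r = 4.0870 / 1.8200 = 2.2456
theta = 123° - 45° = 78° = 78° (mod 360)

2.2456 cis(78°)


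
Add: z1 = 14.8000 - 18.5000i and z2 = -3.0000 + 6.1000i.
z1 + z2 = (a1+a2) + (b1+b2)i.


Real: 14.8 - 3 = 11.8
Imag: -18.5 + 6.1 = -12.4

11.8000 - 12.4000i


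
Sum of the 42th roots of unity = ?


The sum of all 42th roots of unity is 0.
Geometric series: (1 - w^42)/(1 - w) = (1-1)/(1-w) = 0 since w^42 = 1, w ≠ 1.
Alternatively: coefficient of z^41 in z^42 - 1 is 0.

0


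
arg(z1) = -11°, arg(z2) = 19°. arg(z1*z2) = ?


arg(z1*z2) = -11° + 19° = 8°
Normalized to (-180°, 180°]: 8°

8°


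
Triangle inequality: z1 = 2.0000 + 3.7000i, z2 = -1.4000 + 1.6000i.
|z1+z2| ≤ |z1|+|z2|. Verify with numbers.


|z1| = sqrt(2^2 + 3.7^2) = sqrt(17.69) = 4.2059
|z2| = sqrt((-1.4)^2 + 1.6^2) = sqrt(4.52) = 2.1260
z1+z2 = 0.6000 + 5.3000i
|z1+z2| = sqrt(28.45) = 5.3339
|z1|+|z2| = 4.2059 + 2.1260 = 6.3319

|z1+z2| = 5.3339 ≤ |z1|+|z2| = 6.3319 (verified)


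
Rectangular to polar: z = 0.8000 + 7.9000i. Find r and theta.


r = sqrt(0.64+62.41) = sqrt(63.05) = 7.9404
theta = atan2(7.9, 0.8) = 84.2176 degrees

r = 7.9404, theta = 84.2176 degrees


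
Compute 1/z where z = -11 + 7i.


|z|^2 = 121+49 = 170
1/z = (-11 - 7i)/170

1/z = -0.0647 - 0.0412i


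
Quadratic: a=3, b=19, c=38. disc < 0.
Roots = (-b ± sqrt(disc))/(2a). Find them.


disc = 19^2 - 4*3*38 = 361 - 456 = -95
sqrt(|disc|) = sqrt(95) = 9.7468
Real part = -19/(2*3) = -3.1667
Imag part = 9.7468/(2*3) = 1.6245

-3.1667 ± 1.6245i


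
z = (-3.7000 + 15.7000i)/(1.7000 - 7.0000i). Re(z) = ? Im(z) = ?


Multiply by conjugate: (-3.7000 + 15.7000i)(1.7000 + 7.0000i) / (1.7^2 + (-7)^2)
Numerator real = -3.7*1.7 + 15.7*(-7) = -116.19
Numerator imag = 15.7*1.7 - (-3.7)*(-7) = 0.79
Denominator = 51.89
Re(z) = -116.19/51.89 = -2.2392
Im(z) = 0.79/51.89 = 0.0152

Re(z) = -2.2392, Im(z) = 0.0152


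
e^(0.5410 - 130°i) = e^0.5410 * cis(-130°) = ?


e^0.5410 = 1.717724
cos(-130°) = -0.64279
sin(-130°) = -0.766044
Real = 1.717724*(-0.64279) = -1.1041
Imag = 1.717724*(-0.766044) = -1.3159

-1.1041 - 1.3159i


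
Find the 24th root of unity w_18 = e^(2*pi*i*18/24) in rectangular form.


Angle = 360*18/24 = 270°
a = cos(270°) = 0
b = sin(270°) = -1.0000

0 - 1.0000i


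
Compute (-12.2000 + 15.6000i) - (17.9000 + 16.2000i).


Real: -12.2 - 17.9 = -30.1
Imag: 15.6 - 16.2 = -0.6

-30.1000 - 0.6000i


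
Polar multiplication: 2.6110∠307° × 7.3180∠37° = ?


r = 2.6110 * 7.3180 = 19.1073
theta = 307° + 37° = 344° = 344° (mod 360)

19.1073 cis(344°)


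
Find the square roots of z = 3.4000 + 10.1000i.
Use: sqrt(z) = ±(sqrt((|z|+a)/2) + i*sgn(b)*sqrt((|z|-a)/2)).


|z| = sqrt(11.56+102.01) = 10.6569
sqrt((|z|+a)/2) = sqrt((10.6569+3.4)/2) = sqrt(7.0285) = 2.6511
sqrt((|z|-a)/2) = sqrt((10.6569-3.4)/2) = sqrt(3.6285) = 1.9049

±(2.6511 + 1.9049i) i.e. 2.6511 + 1.9049i and -2.6511 - 1.9049i


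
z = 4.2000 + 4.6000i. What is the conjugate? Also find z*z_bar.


z_bar = 4.2000 - 4.6000i
z*z_bar = 4.2^2 + 4.6^2 = 17.64 + 21.16 = 38.8

z_bar = 4.2000 - 4.6000i, z*z_bar = 38.8


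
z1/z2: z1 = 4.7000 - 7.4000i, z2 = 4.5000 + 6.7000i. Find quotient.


Conjugate of z2 = 4.5000 - 6.7000i
Numerator: (4.7000 - 7.4000i)(4.5000 - 6.7000i) = -28.4300 - 64.7900i
Denominator: 4.5^2 + 6.7^2 = 65.14
Result = (-28.4300 - 64.7900i)/65.14

-0.4364 - 0.9946i


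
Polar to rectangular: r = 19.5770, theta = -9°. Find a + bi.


a = 19.5770*cos(-9°) = 19.5770*0.98769 = 19.3360
b = 19.5770*sin(-9°) = 19.5770*(-0.156434) = -3.0625

19.3360 - 3.0625i


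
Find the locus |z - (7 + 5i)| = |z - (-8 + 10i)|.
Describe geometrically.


Equal distances means the locus is the perpendicular bisector of z1 and z2.
Midpoint = ((7+(-8))/2, (5+10)/2) = (-0.5000, 7.5000)

Perpendicular bisector through (-0.5000, 7.5000)


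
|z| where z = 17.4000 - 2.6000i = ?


|z| = sqrt(17.4^2 + (-2.6)^2) = sqrt(302.76 + 6.76) = sqrt(309.52) = 17.5932

|z| = 17.5932


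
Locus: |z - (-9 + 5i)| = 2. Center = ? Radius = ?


|z - z0| = r is a circle with center z0 and radius r.
Center = (-9, 5), radius = 2

Circle with center (-9, 5) and radius 2


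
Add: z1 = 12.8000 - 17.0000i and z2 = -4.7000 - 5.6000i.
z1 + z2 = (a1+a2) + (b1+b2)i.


Real: 12.8 - 4.7 = 8.1
Imag: -17 - 5.6 = -22.6

8.1000 - 22.6000i


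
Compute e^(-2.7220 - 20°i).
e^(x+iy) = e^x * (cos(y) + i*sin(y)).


e^-2.7220 = 0.06574
cos(-20°) = 0.9397
sin(-20°) = -0.342
Real = 0.06574*0.9397 = 0.0618
Imag = 0.06574*(-0.342) = -0.0225

0.0618 - 0.0225i


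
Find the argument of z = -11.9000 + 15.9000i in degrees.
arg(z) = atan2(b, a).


Re = -11.9, Im = 15.9
arg = atan2(15.9, -11.9) = 126.8122 degrees

arg(z) = 126.8122 degrees


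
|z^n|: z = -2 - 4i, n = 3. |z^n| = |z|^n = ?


|z| = sqrt(4+16) = sqrt(20) = 4.4721
|z^3| = |z|^3 = (sqrt(20))^3 = 20*sqrt(20)

|z^3| = 20*sqrt(20) ≈ 89.4427


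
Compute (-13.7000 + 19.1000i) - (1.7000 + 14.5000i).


Real: -13.7 - 1.7 = -15.4
Imag: 19.1 - 14.5 = 4.6

-15.4000 + 4.6000i


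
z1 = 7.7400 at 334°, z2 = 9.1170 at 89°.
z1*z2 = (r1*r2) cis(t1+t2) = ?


r = 7.7400 * 9.1170 = 70.5656
theta = 334° + 89° = 423° = 63° (mod 360)

70.5656 cis(63°)


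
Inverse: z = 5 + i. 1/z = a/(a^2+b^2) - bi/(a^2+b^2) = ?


|z|^2 = 25+1 = 26
1/z = (5 - 1i)/26

1/z = 0.1923 - 0.0385i


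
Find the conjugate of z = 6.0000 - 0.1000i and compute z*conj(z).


z_bar = 6.0000 + 0.1000i
z*z_bar = 6^2 + (-0.1)^2 = 36 + 0.01 = 36.01

z_bar = 6.0000 + 0.1000i, z*z_bar = 36.01


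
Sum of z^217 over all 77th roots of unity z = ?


The roots are w_k = w^k with w = e^(2*pi*i/77), and (w^k)^217 = (w^217)^k.
So S = 1 + u + u^2 + ... + u^(76) with u = w^217.
217 = 2*77 + 63, so 217 is not a multiple of 77: u = (w^77)^2 * w^63 = w^63 ≠ 1 (w is a primitive 77th root), while u^77 = (w^77)^217 = 1.
Geometric series: S = (1 - u^77)/(1 - u) = (1 - 1)/(1 - u) = 0

S = 0


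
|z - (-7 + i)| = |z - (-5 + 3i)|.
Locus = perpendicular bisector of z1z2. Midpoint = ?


Equal distances means the locus is the perpendicular bisector of z1 and z2.
Midpoint = ((-7+(-5))/2, (1+3)/2) = (-6.0000, 2.0000)

Perpendicular bisector through (-6.0000, 2.0000)
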